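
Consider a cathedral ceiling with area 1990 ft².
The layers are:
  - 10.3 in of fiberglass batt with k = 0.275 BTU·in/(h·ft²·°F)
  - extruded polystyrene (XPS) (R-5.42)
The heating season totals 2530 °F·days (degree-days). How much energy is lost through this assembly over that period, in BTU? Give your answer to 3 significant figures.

2820000 BTU

10.3/0.275 = 37.45
R_total = 37.45 + 5.42 = 42.87 ft²·°F·h/BTU
E = A × HDD × 24 / R = 1990 × 2530 × 24 / 42.87 = 2818000 BTU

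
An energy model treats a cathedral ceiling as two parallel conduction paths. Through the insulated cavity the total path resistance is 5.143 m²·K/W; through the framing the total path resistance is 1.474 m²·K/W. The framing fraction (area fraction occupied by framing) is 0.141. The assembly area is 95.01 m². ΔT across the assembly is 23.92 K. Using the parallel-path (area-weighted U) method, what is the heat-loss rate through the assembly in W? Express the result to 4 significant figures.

597.0 W

U_eff = 0.859/5.143 + 0.141/1.474 = 0.16702 + 0.095658 = 0.26268
R_eff = 1/U_eff = 3.8069 m²·K/W
Q = 95.01 × 23.92 / 3.8069 = 596.98 W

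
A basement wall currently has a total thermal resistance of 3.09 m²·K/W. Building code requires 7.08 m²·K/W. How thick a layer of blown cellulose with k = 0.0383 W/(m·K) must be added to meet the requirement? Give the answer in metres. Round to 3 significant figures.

ΔR = 7.08 − 3.09 = 3.99 m²·K/W
L = ΔR × k = 3.99 × 0.0383 = 0.1528 m

0.153 m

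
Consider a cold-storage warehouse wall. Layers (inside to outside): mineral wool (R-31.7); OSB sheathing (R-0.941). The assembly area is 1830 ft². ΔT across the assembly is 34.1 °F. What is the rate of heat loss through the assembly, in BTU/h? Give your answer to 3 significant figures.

1910 BTU/h

R_total = 31.7 + 0.941 = 32.64 ft²·°F·h/BTU
Q = A·ΔT/R = 1830 × 34.1 / 32.64 = 1912 BTU/h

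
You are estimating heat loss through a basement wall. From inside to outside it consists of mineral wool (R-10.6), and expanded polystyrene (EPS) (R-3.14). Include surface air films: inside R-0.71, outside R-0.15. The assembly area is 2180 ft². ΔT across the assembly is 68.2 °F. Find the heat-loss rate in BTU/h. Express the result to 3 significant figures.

10200 BTU/h

R_total = 0.71 + 10.6 + 3.14 + 0.15 = 14.6 ft²·°F·h/BTU
Q = A·ΔT/R = 2180 × 68.2 / 14.6 = 10180 BTU/h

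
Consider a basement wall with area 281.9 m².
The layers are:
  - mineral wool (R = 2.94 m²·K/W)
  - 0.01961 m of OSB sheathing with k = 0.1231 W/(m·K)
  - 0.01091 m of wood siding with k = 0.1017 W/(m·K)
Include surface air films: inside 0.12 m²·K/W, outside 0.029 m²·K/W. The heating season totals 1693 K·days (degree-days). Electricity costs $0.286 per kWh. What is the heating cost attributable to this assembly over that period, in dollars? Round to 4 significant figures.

976.3 dollars

0.01961/0.1231 = 0.1593
0.01091/0.1017 = 0.10728
R_total = 0.12 + 2.94 + 0.1593 + 0.10728 + 0.029 = 3.3556 m²·K/W
E = A × HDD × 24 / R / 1000 = 281.9 × 1693 × 24 / 3.3556 / 1000 = 3413.5 kWh
Cost = 3413.5 × 0.286 = $976.25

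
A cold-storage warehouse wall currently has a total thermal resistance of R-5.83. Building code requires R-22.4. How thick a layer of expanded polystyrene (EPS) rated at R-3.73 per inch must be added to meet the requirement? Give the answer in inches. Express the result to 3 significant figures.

ΔR = 22.4 − 5.83 = 16.57 ft²·°F·h/BTU
L = ΔR / (R/in) = 16.57/3.73 = 4.442 in

4.44 in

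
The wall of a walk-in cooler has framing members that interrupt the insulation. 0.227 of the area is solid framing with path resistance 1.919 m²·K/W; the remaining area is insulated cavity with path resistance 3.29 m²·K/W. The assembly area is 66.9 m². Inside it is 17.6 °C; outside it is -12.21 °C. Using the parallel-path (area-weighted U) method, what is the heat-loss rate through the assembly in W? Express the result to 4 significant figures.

U_eff = 0.773/3.29 + 0.227/1.919 = 0.23495 + 0.11829 = 0.35325
R_eff = 1/U_eff = 2.8309 m²·K/W
Q = 66.9 × (17.6 − (-12.21)) / 2.8309 = 704.47 W

704.5 W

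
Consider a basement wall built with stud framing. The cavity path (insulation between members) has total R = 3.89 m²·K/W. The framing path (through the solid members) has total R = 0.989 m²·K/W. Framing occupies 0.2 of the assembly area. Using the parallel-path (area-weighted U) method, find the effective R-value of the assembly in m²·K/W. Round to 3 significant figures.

2.45 m²·K/W

U_eff = 0.8/3.89 + 0.2/0.989 = 0.2057 + 0.2022 = 0.4079
R_eff = 1/U_eff = 2.452 m²·K/W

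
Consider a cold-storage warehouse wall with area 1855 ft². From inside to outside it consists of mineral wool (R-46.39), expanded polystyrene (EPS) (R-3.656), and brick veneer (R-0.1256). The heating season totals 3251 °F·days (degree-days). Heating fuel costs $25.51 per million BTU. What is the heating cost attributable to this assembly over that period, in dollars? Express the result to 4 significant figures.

73.59 dollars

R_total = 46.39 + 3.656 + 0.1256 = 50.172 ft²·°F·h/BTU
E = A × HDD × 24 / R = 1855 × 3251 × 24 / 50.172 = 2884800 BTU
Cost = 2884800/10⁶ × 25.51 = $73.591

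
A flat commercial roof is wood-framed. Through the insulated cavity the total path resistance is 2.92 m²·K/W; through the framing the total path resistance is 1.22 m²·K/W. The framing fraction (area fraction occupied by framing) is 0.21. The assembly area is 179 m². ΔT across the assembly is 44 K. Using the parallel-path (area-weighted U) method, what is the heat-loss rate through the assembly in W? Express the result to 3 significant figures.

3490 W

U_eff = 0.79/2.92 + 0.21/1.22 = 0.2705 + 0.1721 = 0.4427
R_eff = 1/U_eff = 2.259 m²·K/W
Q = 179 × 44 / 2.259 = 3487 W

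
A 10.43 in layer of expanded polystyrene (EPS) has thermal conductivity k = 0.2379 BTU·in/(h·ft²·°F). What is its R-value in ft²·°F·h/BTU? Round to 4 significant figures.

R = L/k = 10.43/0.2379 = 43.842 ft²·°F·h/BTU

43.84 ft²·°F·h/BTU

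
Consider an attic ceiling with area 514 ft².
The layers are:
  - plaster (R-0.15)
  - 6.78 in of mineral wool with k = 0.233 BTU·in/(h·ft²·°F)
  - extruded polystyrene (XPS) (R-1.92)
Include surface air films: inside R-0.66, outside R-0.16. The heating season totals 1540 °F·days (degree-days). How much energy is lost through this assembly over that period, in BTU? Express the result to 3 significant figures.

594000 BTU

6.78/0.233 = 29.1
R_total = 0.66 + 0.15 + 29.1 + 1.92 + 0.16 = 31.99 ft²·°F·h/BTU
E = A × HDD × 24 / R = 514 × 1540 × 24 / 31.99 = 593900 BTU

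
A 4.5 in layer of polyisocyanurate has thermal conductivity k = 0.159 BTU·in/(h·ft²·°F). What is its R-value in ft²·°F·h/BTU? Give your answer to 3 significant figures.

R = L/k = 4.5/0.159 = 28.3 ft²·°F·h/BTU

28.3 ft²·°F·h/BTU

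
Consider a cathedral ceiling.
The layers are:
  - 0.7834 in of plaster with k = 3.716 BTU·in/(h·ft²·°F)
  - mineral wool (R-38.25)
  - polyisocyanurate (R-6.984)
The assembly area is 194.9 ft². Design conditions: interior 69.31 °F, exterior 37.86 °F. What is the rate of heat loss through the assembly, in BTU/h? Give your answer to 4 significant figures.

0.7834/3.716 = 0.21082
R_total = 0.21082 + 38.25 + 6.984 = 45.445 ft²·°F·h/BTU
Q = A·ΔT/R = 194.9 × (69.31 − 37.86) / 45.445 = 134.88 BTU/h

134.9 BTU/h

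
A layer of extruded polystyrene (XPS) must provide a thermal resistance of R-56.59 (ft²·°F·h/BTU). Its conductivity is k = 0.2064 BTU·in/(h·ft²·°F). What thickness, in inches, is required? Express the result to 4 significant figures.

L = R × k = 56.59 × 0.2064 = 11.68 in

11.68 in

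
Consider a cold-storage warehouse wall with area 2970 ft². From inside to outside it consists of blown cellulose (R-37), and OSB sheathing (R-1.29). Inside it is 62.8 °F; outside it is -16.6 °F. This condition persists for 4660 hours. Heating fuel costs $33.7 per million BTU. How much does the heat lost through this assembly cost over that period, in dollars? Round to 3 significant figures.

R_total = 37 + 1.29 = 38.29 ft²·°F·h/BTU
Q = 2970 × (62.8 − (-16.6)) / 38.29 = 6159 BTU/h
E = 6159 × 4660 = 28700000 BTU
Cost = 28700000/10⁶ × 33.7 = $967.2

967 dollars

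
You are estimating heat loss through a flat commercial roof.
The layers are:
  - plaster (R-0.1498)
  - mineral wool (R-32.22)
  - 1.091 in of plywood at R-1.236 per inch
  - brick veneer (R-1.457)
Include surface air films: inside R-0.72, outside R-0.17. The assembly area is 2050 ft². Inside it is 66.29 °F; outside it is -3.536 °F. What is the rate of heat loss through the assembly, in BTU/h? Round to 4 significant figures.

3969 BTU/h

1.091 × 1.236 = 1.3485
R_total = 0.72 + 0.1498 + 32.22 + 1.3485 + 1.457 + 0.17 = 36.065 ft²·°F·h/BTU
Q = A·ΔT/R = 2050 × (66.29 − (-3.536)) / 36.065 = 3969 BTU/h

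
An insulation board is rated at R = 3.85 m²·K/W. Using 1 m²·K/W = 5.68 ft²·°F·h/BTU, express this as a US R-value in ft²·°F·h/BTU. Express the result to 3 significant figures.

21.9 ft²·°F·h/BTU

R_US = 3.85 × 5.68 = 21.87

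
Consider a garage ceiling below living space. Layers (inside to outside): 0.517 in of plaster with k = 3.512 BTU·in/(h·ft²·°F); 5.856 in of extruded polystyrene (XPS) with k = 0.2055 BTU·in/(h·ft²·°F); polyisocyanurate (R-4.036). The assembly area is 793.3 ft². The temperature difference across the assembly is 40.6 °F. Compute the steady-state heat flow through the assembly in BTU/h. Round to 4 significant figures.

985.6 BTU/h

0.517/3.512 = 0.14721
5.856/0.2055 = 28.496
R_total = 0.14721 + 28.496 + 4.036 = 32.68 ft²·°F·h/BTU
Q = A·ΔT/R = 793.3 × 40.6 / 32.68 = 985.57 BTU/h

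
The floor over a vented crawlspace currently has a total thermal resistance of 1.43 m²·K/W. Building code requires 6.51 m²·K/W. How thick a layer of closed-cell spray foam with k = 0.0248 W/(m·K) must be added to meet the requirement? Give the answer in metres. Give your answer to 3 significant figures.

0.126 m

ΔR = 6.51 − 1.43 = 5.08 m²·K/W
L = ΔR × k = 5.08 × 0.0248 = 0.126 m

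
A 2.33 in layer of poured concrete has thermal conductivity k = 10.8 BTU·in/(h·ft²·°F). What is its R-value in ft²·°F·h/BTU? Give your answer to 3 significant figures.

R = L/k = 2.33/10.8 = 0.2157 ft²·°F·h/BTU

0.216 ft²·°F·h/BTU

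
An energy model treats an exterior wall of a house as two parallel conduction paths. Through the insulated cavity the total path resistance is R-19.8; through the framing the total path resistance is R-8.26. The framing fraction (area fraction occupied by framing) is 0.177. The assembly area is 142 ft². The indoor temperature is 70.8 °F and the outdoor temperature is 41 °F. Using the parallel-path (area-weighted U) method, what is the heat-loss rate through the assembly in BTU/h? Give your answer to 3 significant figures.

267 BTU/h

U_eff = 0.823/19.8 + 0.177/8.26 = 0.04157 + 0.02143 = 0.06299
R_eff = 1/U_eff = 15.87 ft²·°F·h/BTU
Q = 142 × (70.8 − 41) / 15.87 = 266.6 BTU/h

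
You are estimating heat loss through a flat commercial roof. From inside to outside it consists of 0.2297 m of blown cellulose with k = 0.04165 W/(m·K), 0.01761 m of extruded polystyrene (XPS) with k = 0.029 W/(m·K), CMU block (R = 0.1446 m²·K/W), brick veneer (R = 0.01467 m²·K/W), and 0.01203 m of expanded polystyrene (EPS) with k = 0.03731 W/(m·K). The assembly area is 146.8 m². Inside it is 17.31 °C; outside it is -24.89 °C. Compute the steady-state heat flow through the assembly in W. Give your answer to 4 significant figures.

938.1 W

0.2297/0.04165 = 5.515
0.01761/0.029 = 0.60724
0.01203/0.03731 = 0.32243
R_total = 5.515 + 0.60724 + 0.1446 + 0.01467 + 0.32243 = 6.604 m²·K/W
Q = A·ΔT/R = 146.8 × (17.31 − (-24.89)) / 6.604 = 938.07 W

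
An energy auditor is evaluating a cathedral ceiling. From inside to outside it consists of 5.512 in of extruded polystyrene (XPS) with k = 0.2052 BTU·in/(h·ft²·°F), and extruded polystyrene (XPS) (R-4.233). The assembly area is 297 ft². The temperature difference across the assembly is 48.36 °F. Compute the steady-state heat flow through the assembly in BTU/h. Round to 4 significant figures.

461.9 BTU/h

5.512/0.2052 = 26.862
R_total = 26.862 + 4.233 = 31.095 ft²·°F·h/BTU
Q = A·ΔT/R = 297 × 48.36 / 31.095 = 461.91 BTU/h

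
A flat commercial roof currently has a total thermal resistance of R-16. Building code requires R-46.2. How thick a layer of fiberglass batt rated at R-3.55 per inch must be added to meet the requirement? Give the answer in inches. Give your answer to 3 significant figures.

8.51 in

ΔR = 46.2 − 16 = 30.2 ft²·°F·h/BTU
L = ΔR / (R/in) = 30.2/3.55 = 8.507 in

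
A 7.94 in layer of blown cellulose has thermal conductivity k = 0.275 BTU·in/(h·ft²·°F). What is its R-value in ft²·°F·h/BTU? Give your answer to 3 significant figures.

R = L/k = 7.94/0.275 = 28.87 ft²·°F·h/BTU

28.9 ft²·°F·h/BTU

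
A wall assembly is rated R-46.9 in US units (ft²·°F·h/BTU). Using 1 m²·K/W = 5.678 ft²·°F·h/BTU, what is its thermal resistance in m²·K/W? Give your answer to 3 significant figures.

8.26 m²·K/W

R_SI = 46.9/5.678 = 8.26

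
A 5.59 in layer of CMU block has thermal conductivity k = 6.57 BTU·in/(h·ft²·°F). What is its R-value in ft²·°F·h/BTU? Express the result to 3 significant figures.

R = L/k = 5.59/6.57 = 0.8508 ft²·°F·h/BTU

0.851 ft²·°F·h/BTU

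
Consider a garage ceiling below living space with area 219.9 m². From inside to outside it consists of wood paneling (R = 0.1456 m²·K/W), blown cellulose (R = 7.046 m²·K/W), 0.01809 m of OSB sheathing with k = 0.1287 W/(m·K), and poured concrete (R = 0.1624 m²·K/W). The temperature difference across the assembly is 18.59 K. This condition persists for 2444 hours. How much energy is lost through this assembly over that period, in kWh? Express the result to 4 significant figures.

0.01809/0.1287 = 0.14056
R_total = 0.1456 + 7.046 + 0.14056 + 0.1624 = 7.4946 m²·K/W
Q = 219.9 × 18.59 / 7.4946 = 545.45 W
E = 545.45 W × 2444 h / 1000 = 1333.1 kWh

1333 kWh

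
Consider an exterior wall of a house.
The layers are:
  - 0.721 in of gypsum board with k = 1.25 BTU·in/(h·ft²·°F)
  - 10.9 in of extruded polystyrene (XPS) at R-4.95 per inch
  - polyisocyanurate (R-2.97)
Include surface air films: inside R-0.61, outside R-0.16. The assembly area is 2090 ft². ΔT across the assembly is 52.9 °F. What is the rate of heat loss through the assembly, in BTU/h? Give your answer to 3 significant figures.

0.721/1.25 = 0.5768
10.9 × 4.95 = 53.96
R_total = 0.61 + 0.5768 + 53.96 + 2.97 + 0.16 = 58.27 ft²·°F·h/BTU
Q = A·ΔT/R = 2090 × 52.9 / 58.27 = 1897 BTU/h

1900 BTU/h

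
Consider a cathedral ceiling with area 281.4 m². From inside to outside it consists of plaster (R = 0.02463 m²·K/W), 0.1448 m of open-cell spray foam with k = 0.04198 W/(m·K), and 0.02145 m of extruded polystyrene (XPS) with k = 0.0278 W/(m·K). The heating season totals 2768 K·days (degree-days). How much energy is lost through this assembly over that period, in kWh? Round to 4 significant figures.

0.1448/0.04198 = 3.4493
0.02145/0.0278 = 0.77158
R_total = 0.02463 + 3.4493 + 0.77158 = 4.2455 m²·K/W
E = A × HDD × 24 / R / 1000 = 281.4 × 2768 × 24 / 4.2455 / 1000 = 4403.3 kWh

4403 kWh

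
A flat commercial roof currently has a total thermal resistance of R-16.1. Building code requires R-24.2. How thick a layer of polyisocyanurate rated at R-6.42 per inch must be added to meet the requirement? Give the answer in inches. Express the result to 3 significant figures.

1.26 in

ΔR = 24.2 − 16.1 = 8.1 ft²·°F·h/BTU
L = ΔR / (R/in) = 8.1/6.42 = 1.262 in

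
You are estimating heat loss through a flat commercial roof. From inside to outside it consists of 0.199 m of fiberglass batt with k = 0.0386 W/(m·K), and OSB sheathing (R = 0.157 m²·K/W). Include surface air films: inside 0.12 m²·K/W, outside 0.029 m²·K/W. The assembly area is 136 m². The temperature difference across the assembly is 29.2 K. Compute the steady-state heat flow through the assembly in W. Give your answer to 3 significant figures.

727 W

0.199/0.0386 = 5.155
R_total = 0.12 + 5.155 + 0.157 + 0.029 = 5.461 m²·K/W
Q = A·ΔT/R = 136 × 29.2 / 5.461 = 727.1 W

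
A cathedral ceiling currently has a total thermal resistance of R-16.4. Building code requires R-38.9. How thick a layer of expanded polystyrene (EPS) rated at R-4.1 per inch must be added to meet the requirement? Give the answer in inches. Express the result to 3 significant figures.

ΔR = 38.9 − 16.4 = 22.5 ft²·°F·h/BTU
L = ΔR / (R/in) = 22.5/4.1 = 5.488 in

5.49 in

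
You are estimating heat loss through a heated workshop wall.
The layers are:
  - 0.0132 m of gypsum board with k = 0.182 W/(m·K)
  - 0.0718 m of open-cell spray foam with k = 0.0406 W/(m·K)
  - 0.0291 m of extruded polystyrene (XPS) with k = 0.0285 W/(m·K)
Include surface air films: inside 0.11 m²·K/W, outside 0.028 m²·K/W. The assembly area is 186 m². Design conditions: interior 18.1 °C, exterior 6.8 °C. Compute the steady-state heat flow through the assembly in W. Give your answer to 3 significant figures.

0.0132/0.182 = 0.07253
0.0718/0.0406 = 1.768
0.0291/0.0285 = 1.021
R_total = 0.11 + 0.07253 + 1.768 + 1.021 + 0.028 = 3 m²·K/W
Q = A·ΔT/R = 186 × (18.1 − 6.8) / 3 = 700.6 W

701 W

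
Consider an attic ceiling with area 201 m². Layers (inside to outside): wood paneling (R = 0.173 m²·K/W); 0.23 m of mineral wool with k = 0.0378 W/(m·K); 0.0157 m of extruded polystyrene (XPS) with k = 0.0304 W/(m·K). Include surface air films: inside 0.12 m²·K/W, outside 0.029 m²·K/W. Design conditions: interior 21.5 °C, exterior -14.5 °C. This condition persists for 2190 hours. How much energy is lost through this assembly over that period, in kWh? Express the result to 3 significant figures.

0.23/0.0378 = 6.085
0.0157/0.0304 = 0.5164
R_total = 0.12 + 0.173 + 6.085 + 0.5164 + 0.029 = 6.923 m²·K/W
Q = 201 × (21.5 − (-14.5)) / 6.923 = 1045 W
E = 1045 W × 2190 h / 1000 = 2289 kWh

2290 kWh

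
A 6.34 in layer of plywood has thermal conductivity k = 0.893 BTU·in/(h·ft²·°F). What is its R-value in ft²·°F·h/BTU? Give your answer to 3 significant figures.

7.10 ft²·°F·h/BTU

R = L/k = 6.34/0.893 = 7.1 ft²·°F·h/BTU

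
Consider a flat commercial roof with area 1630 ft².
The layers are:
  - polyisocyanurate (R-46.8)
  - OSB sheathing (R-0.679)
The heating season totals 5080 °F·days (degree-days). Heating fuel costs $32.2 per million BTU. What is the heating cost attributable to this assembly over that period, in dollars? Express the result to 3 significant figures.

135 dollars

R_total = 46.8 + 0.679 = 47.48 ft²·°F·h/BTU
E = A × HDD × 24 / R = 1630 × 5080 × 24 / 47.48 = 4186000 BTU
Cost = 4186000/10⁶ × 32.2 = $134.8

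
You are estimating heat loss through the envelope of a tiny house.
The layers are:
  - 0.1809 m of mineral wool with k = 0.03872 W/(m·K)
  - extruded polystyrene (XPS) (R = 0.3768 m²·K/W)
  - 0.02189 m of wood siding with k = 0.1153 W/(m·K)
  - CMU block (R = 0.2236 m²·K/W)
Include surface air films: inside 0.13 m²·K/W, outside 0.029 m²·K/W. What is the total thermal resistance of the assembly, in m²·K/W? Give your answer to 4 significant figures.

0.1809/0.03872 = 4.672
0.02189/0.1153 = 0.18985
R_total = 0.13 + 4.672 + 0.3768 + 0.18985 + 0.2236 + 0.029 = 5.6213 m²·K/W

5.621 m²·K/W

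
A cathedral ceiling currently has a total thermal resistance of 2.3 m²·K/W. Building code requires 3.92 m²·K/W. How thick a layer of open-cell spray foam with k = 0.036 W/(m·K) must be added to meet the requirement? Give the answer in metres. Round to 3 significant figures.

ΔR = 3.92 − 2.3 = 1.62 m²·K/W
L = ΔR × k = 1.62 × 0.036 = 0.05832 m

0.0583 m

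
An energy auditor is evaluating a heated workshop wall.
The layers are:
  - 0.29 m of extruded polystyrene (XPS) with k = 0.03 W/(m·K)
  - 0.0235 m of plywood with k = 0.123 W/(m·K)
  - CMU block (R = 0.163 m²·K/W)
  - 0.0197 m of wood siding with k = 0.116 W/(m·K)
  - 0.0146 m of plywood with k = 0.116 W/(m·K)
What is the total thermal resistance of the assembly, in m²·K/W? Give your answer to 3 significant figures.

0.29/0.03 = 9.667
0.0235/0.123 = 0.1911
0.0197/0.116 = 0.1698
0.0146/0.116 = 0.1259
R_total = 9.667 + 0.1911 + 0.163 + 0.1698 + 0.1259 = 10.32 m²·K/W

10.3 m²·K/W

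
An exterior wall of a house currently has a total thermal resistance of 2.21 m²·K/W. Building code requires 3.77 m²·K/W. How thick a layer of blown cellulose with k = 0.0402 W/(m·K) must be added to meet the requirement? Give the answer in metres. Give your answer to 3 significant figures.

ΔR = 3.77 − 2.21 = 1.56 m²·K/W
L = ΔR × k = 1.56 × 0.0402 = 0.06271 m

0.0627 m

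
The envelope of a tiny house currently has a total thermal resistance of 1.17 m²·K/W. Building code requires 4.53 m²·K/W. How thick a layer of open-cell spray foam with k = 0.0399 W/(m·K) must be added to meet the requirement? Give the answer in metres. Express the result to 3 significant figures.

0.134 m

ΔR = 4.53 − 1.17 = 3.36 m²·K/W
L = ΔR × k = 3.36 × 0.0399 = 0.1341 m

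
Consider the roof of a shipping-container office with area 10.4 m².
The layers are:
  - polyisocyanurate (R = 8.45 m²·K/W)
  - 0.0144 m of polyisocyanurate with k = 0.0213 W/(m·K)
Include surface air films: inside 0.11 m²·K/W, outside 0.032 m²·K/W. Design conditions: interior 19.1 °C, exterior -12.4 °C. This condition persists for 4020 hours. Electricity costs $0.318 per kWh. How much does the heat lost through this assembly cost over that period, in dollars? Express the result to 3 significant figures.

45.2 dollars

0.0144/0.0213 = 0.6761
R_total = 0.11 + 8.45 + 0.6761 + 0.032 = 9.268 m²·K/W
Q = 10.4 × (19.1 − (-12.4)) / 9.268 = 35.35 W
E = 35.35 W × 4020 h / 1000 = 142.1 kWh
Cost = 142.1 × 0.318 = $45.19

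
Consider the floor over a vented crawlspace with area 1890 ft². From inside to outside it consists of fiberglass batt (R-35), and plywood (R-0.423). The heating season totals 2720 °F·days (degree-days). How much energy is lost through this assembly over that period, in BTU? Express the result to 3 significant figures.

R_total = 35 + 0.423 = 35.42 ft²·°F·h/BTU
E = A × HDD × 24 / R = 1890 × 2720 × 24 / 35.42 = 3483000 BTU

3480000 BTU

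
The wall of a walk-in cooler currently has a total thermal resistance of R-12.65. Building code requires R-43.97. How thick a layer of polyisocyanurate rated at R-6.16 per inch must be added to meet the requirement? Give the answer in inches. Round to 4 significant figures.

ΔR = 43.97 − 12.65 = 31.32 ft²·°F·h/BTU
L = ΔR / (R/in) = 31.32/6.16 = 5.0844 in

5.084 in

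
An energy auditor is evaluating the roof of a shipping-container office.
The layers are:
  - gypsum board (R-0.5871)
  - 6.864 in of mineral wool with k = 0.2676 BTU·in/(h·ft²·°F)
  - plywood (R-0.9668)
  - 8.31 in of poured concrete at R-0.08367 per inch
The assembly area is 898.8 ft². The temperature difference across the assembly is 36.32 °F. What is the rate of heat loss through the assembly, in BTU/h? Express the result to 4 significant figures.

6.864/0.2676 = 25.65
8.31 × 0.08367 = 0.6953
R_total = 0.5871 + 25.65 + 0.9668 + 0.6953 = 27.899 ft²·°F·h/BTU
Q = A·ΔT/R = 898.8 × 36.32 / 27.899 = 1170.1 BTU/h

1170 BTU/h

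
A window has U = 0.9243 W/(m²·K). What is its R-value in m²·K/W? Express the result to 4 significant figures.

1.082 m²·K/W

R = 1/U = 1/0.9243 = 1.0819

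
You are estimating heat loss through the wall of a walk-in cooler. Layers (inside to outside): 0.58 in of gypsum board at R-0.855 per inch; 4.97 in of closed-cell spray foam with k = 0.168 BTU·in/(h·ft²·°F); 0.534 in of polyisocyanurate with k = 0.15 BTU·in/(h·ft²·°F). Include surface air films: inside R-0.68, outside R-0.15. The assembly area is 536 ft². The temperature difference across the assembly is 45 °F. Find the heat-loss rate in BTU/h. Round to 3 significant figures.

700 BTU/h

0.58 × 0.855 = 0.4959
4.97/0.168 = 29.58
0.534/0.15 = 3.56
R_total = 0.68 + 0.4959 + 29.58 + 3.56 + 0.15 = 34.47 ft²·°F·h/BTU
Q = A·ΔT/R = 536 × 45 / 34.47 = 699.8 BTU/h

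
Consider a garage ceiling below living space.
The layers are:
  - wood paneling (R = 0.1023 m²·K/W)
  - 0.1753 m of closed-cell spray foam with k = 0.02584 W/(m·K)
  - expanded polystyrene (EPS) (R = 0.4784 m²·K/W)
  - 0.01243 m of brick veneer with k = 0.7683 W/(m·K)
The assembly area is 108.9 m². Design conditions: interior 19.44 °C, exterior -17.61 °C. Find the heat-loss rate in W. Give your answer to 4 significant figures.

546.6 W

0.1753/0.02584 = 6.7841
0.01243/0.7683 = 0.016179
R_total = 0.1023 + 6.7841 + 0.4784 + 0.016179 = 7.3809 m²·K/W
Q = A·ΔT/R = 108.9 × (19.44 − (-17.61)) / 7.3809 = 546.64 W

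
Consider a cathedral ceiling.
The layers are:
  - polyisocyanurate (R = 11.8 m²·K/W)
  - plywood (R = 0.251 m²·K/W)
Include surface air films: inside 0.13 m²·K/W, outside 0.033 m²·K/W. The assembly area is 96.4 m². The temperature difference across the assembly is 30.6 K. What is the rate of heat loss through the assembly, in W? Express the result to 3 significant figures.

R_total = 0.13 + 11.8 + 0.251 + 0.033 = 12.21 m²·K/W
Q = A·ΔT/R = 96.4 × 30.6 / 12.21 = 241.5 W

242 W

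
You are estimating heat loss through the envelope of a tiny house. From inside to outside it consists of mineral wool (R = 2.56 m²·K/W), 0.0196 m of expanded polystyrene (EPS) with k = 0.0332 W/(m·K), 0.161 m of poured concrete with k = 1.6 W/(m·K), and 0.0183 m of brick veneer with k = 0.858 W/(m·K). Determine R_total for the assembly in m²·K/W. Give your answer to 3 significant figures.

0.0196/0.0332 = 0.5904
0.161/1.6 = 0.1006
0.0183/0.858 = 0.02133
R_total = 2.56 + 0.5904 + 0.1006 + 0.02133 = 3.272 m²·K/W

3.27 m²·K/W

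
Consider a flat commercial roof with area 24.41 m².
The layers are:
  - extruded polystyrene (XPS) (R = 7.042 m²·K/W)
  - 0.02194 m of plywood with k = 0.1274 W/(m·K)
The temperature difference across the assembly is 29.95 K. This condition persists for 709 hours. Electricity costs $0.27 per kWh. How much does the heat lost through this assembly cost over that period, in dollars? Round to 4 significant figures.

0.02194/0.1274 = 0.17221
R_total = 7.042 + 0.17221 = 7.2142 m²·K/W
Q = 24.41 × 29.95 / 7.2142 = 101.34 W
E = 101.34 W × 709 h / 1000 = 71.849 kWh
Cost = 71.849 × 0.27 = $19.399

19.40 dollars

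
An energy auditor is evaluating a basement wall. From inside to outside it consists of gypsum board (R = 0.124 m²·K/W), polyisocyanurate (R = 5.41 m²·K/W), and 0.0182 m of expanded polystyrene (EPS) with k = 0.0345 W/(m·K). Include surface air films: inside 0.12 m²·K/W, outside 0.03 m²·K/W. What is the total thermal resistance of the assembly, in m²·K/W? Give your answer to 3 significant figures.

0.0182/0.0345 = 0.5275
R_total = 0.12 + 0.124 + 5.41 + 0.5275 + 0.03 = 6.212 m²·K/W

6.21 m²·K/W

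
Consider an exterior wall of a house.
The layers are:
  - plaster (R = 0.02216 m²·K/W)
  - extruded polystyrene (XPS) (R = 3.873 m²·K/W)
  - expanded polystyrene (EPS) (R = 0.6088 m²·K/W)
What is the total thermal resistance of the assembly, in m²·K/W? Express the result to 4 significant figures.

4.504 m²·K/W

R_total = 0.02216 + 3.873 + 0.6088 = 4.504 m²·K/W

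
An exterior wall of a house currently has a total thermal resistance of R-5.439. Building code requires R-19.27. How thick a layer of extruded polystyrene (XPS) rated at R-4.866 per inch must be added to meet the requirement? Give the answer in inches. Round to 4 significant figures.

ΔR = 19.27 − 5.439 = 13.831 ft²·°F·h/BTU
L = ΔR / (R/in) = 13.831/4.866 = 2.8424 in

2.842 in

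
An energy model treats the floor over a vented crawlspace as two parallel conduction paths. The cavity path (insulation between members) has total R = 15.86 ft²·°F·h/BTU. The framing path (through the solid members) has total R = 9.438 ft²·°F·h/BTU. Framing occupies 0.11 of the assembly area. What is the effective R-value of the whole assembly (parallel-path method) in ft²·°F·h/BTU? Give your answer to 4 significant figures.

14.76 ft²·°F·h/BTU

U_eff = 0.89/15.86 + 0.11/9.438 = 0.056116 + 0.011655 = 0.067771
R_eff = 1/U_eff = 14.756 ft²·°F·h/BTU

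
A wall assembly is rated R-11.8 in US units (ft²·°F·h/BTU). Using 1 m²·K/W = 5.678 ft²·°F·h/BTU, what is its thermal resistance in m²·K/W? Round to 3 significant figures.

R_SI = 11.8/5.678 = 2.078

2.08 m²·K/W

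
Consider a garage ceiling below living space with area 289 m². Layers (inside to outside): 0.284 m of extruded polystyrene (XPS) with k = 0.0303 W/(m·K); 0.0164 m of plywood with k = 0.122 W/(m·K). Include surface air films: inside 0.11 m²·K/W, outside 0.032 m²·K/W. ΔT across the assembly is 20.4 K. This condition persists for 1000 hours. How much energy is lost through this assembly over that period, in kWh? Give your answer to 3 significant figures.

0.284/0.0303 = 9.373
0.0164/0.122 = 0.1344
R_total = 0.11 + 9.373 + 0.1344 + 0.032 = 9.649 m²·K/W
Q = 289 × 20.4 / 9.649 = 611 W
E = 611 W × 1000 h / 1000 = 611 kWh

611 kWh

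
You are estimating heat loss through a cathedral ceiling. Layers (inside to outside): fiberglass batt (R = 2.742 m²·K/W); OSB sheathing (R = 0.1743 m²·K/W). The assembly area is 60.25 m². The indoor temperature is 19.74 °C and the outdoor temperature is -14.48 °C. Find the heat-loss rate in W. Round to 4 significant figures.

707.0 W

R_total = 2.742 + 0.1743 = 2.9163 m²·K/W
Q = A·ΔT/R = 60.25 × (19.74 − (-14.48)) / 2.9163 = 706.98 W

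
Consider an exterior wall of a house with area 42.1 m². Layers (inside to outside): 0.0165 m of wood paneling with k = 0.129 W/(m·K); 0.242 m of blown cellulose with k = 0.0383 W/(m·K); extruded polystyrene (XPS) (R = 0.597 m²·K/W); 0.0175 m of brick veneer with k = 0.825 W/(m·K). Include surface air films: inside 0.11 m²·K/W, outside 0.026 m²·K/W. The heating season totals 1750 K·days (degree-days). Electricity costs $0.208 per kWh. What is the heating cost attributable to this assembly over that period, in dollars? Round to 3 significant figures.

51.1 dollars

0.0165/0.129 = 0.1279
0.242/0.0383 = 6.319
0.0175/0.825 = 0.02121
R_total = 0.11 + 0.1279 + 6.319 + 0.597 + 0.02121 + 0.026 = 7.201 m²·K/W
E = A × HDD × 24 / R / 1000 = 42.1 × 1750 × 24 / 7.201 / 1000 = 245.6 kWh
Cost = 245.6 × 0.208 = $51.08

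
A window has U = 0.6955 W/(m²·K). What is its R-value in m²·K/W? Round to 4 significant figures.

1.438 m²·K/W

R = 1/U = 1/0.6955 = 1.4378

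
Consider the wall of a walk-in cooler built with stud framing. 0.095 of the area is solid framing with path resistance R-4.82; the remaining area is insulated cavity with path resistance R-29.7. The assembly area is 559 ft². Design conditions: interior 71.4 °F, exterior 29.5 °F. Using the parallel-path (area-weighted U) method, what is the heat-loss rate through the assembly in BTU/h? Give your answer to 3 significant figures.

1180 BTU/h

U_eff = 0.905/29.7 + 0.095/4.82 = 0.03047 + 0.01971 = 0.05018
R_eff = 1/U_eff = 19.93 ft²·°F·h/BTU
Q = 559 × (71.4 − 29.5) / 19.93 = 1175 BTU/h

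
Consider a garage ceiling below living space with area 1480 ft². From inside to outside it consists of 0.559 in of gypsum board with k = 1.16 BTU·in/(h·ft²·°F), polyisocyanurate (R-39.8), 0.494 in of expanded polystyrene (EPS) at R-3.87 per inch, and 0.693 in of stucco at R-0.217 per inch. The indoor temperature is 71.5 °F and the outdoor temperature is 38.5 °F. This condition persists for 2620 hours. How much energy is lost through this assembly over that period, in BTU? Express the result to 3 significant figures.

3020000 BTU

0.559/1.16 = 0.4819
0.494 × 3.87 = 1.912
0.693 × 0.217 = 0.1504
R_total = 0.4819 + 39.8 + 1.912 + 0.1504 = 42.34 ft²·°F·h/BTU
Q = 1480 × (71.5 − 38.5) / 42.34 = 1153 BTU/h
E = 1153 × 2620 = 3022000 BTU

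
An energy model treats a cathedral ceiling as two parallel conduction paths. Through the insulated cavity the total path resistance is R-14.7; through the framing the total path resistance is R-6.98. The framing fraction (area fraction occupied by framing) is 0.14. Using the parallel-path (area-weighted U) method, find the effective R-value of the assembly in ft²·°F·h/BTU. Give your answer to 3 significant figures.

12.7 ft²·°F·h/BTU

U_eff = 0.86/14.7 + 0.14/6.98 = 0.0585 + 0.02006 = 0.07856
R_eff = 1/U_eff = 12.73 ft²·°F·h/BTU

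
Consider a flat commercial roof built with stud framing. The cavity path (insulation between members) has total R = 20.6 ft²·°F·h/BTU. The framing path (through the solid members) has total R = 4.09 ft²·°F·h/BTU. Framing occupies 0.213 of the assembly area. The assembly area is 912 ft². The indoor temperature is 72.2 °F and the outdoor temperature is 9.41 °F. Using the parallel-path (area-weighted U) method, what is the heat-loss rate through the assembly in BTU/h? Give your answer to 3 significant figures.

5170 BTU/h

U_eff = 0.787/20.6 + 0.213/4.09 = 0.0382 + 0.05208 = 0.09028
R_eff = 1/U_eff = 11.08 ft²·°F·h/BTU
Q = 912 × (72.2 − 9.41) / 11.08 = 5170 BTU/h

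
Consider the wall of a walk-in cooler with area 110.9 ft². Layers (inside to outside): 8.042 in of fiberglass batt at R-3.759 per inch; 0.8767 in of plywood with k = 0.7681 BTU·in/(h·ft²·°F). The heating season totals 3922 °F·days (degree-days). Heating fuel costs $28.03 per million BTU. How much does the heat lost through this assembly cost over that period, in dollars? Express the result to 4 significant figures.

9.327 dollars

8.042 × 3.759 = 30.23
0.8767/0.7681 = 1.1414
R_total = 30.23 + 1.1414 = 31.371 ft²·°F·h/BTU
E = A × HDD × 24 / R = 110.9 × 3922 × 24 / 31.371 = 332750 BTU
Cost = 332750/10⁶ × 28.03 = $9.327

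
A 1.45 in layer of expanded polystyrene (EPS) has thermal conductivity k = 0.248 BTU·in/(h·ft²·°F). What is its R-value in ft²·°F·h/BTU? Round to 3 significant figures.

R = L/k = 1.45/0.248 = 5.847 ft²·°F·h/BTU

5.85 ft²·°F·h/BTU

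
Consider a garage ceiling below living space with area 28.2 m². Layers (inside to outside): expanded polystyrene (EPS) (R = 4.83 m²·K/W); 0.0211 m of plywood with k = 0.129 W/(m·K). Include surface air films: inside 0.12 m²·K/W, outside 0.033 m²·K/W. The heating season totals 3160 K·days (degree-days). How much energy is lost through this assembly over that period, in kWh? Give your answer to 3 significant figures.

416 kWh

0.0211/0.129 = 0.1636
R_total = 0.12 + 4.83 + 0.1636 + 0.033 = 5.147 m²·K/W
E = A × HDD × 24 / R / 1000 = 28.2 × 3160 × 24 / 5.147 / 1000 = 415.6 kWh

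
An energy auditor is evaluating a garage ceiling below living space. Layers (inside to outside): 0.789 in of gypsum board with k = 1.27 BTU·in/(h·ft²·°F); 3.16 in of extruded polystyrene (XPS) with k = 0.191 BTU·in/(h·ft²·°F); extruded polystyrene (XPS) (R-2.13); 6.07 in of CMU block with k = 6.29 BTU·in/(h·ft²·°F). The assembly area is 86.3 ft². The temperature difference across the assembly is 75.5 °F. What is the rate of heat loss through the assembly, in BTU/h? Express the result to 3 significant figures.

322 BTU/h

0.789/1.27 = 0.6213
3.16/0.191 = 16.54
6.07/6.29 = 0.965
R_total = 0.6213 + 16.54 + 2.13 + 0.965 = 20.26 ft²·°F·h/BTU
Q = A·ΔT/R = 86.3 × 75.5 / 20.26 = 321.6 BTU/h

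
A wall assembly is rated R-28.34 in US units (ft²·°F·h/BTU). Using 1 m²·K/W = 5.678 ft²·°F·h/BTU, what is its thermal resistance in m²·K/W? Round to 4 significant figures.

4.991 m²·K/W

R_SI = 28.34/5.678 = 4.9912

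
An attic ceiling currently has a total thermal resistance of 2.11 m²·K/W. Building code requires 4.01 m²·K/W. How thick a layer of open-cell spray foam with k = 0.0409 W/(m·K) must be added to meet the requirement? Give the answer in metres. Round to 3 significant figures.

ΔR = 4.01 − 2.11 = 1.9 m²·K/W
L = ΔR × k = 1.9 × 0.0409 = 0.07771 m

0.0777 m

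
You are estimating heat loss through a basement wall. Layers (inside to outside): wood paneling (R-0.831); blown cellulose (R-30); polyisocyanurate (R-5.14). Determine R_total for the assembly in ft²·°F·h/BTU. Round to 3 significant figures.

R_total = 0.831 + 30 + 5.14 = 35.97 ft²·°F·h/BTU

36.0 ft²·°F·h/BTU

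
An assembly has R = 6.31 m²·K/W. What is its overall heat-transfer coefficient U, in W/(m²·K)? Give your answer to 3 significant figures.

U = 1/R = 1/6.31 = 0.1585

0.158 W/(m²·K)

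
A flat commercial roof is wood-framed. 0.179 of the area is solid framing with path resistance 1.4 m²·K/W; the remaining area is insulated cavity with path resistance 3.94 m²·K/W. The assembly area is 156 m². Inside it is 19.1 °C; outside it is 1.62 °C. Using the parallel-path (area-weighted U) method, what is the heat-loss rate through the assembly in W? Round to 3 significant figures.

917 W

U_eff = 0.821/3.94 + 0.179/1.4 = 0.2084 + 0.1279 = 0.3362
R_eff = 1/U_eff = 2.974 m²·K/W
Q = 156 × (19.1 − 1.62) / 2.974 = 916.9 W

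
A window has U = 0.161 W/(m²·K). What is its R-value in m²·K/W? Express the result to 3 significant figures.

6.21 m²·K/W

R = 1/U = 1/0.161 = 6.211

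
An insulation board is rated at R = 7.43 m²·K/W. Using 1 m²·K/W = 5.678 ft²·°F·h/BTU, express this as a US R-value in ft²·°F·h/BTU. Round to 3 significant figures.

42.2 ft²·°F·h/BTU

R_US = 7.43 × 5.678 = 42.19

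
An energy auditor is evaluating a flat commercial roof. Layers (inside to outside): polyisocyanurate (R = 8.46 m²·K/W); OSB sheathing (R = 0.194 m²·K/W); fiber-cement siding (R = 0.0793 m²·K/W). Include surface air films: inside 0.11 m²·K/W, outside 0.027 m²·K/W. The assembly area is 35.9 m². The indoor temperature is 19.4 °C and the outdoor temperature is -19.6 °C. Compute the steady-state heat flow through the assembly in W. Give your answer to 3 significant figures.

158 W

R_total = 0.11 + 8.46 + 0.194 + 0.0793 + 0.027 = 8.87 m²·K/W
Q = A·ΔT/R = 35.9 × (19.4 − (-19.6)) / 8.87 = 157.8 W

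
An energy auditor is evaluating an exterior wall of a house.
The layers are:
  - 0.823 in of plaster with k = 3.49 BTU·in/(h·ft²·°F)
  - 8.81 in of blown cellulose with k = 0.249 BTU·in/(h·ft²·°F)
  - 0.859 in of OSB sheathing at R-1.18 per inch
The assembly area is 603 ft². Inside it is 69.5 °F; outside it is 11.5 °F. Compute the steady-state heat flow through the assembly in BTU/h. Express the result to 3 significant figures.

0.823/3.49 = 0.2358
8.81/0.249 = 35.38
0.859 × 1.18 = 1.014
R_total = 0.2358 + 35.38 + 1.014 = 36.63 ft²·°F·h/BTU
Q = A·ΔT/R = 603 × (69.5 − 11.5) / 36.63 = 954.8 BTU/h

955 BTU/h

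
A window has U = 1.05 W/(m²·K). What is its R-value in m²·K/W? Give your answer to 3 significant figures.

0.952 m²·K/W

R = 1/U = 1/1.05 = 0.9524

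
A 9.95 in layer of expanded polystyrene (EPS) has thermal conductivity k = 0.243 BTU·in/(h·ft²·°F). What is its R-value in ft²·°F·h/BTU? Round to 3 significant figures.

40.9 ft²·°F·h/BTU

R = L/k = 9.95/0.243 = 40.95 ft²·°F·h/BTU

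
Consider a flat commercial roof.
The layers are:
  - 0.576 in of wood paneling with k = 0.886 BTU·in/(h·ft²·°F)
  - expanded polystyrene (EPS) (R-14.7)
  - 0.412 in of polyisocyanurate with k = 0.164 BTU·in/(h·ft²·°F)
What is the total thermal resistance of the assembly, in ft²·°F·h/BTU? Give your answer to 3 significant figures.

17.9 ft²·°F·h/BTU

0.576/0.886 = 0.6501
0.412/0.164 = 2.512
R_total = 0.6501 + 14.7 + 2.512 = 17.86 ft²·°F·h/BTU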